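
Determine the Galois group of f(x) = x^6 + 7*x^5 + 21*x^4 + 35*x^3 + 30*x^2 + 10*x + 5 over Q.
The polynomial f is an irreducible sextic over Q, so G = Gal(f/Q) is one of the 16 transitive subgroups 6T1, ..., 6T16 of S_6. The discriminant of f is 525625 = 725^2, a perfect square, so G is contained in A_6. The transitive groups of degree 6 contained in A_6 are: A_4 (6T4, order 12), S_4 (6T7, order 24), (C_3 x C_3) : C_4 (6T10, order 36), PSL(2,5) (6T12, order 60), A_6 (6T15, order 360). By Dedekind's theorem, for a prime p not dividing disc(f) the degrees of the irreducible factors of f mod p form the cycle type of an element of G. Factoring f modulo the 19 such primes p <= 73 (skipping 5, 29, which divide the discriminant), each new pattern first appears at: mod 2: f = (x^2 + x + 1)(x^4 + x + 1), pattern 4+2; mod 11: f = (x^3 + 2x + 2)(x^3 + 7x^2 + 8x + 8), pattern 3+3; mod 19: f = (x + 12)(x + 13)(x^2 + 6x + 10)(x^2 + 14x + 12), pattern 2+2+1+1; mod 61: f = (x + 29)(x + 36)(x + 43)(x^3 + 21x^2 + 14x + 14), pattern 3+1+1+1. No other pattern occurs in this range, so the set of observed cycle types is {4+2, 3+3, 2+2+1+1, 3+1+1+1}. The candidates containing elements of all these cycle types are (C_3 x C_3) : C_4 (6T10) of order 36, A_6 (6T15) of order 360; the others are excluded. The observed types are precisely the cycle types that occur in (C_3 x C_3) : C_4 (6T10) (apart from the identity). Each of the other remaining candidates has further cycle types, and by the Chebotarev density theorem the matching factorization patterns would occur for a proportion of primes equal to their share of the group: A_6 (6T15) additionally contains elements of type 5+1 (144 of its 360 elements, about 40% of primes). None of the 19 primes tested shows any such pattern (for each of these groups the chance of that is below 10^-4), which rules them out. Hence G = (C_3 x C_3) : C_4 (6T10), of order 36.

(C_3 x C_3) : C_4 (also written G36+)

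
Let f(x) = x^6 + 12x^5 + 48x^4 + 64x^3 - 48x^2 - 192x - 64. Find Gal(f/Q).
6T6: A_4 x C_2

The polynomial f is an irreducible sextic over Q, so G = Gal(f/Q) is one of the 16 transitive subgroups 6T1, ..., 6T16 of S_6. The discriminant of f is -450868486864896, which is not a perfect square, so G is not contained in A_6. The transitive groups of degree 6 not contained in A_6 are: C_6 (6T1, order 6), S_3 (6T2, order 6), D_6 (6T3, order 12), C_3 x S_3 (6T5, order 18), A_4 x C_2 (6T6, order 24), S_4 (6T8, order 24), S_3 x S_3 (6T9, order 36), S_4 x C_2 (6T11, order 48), (S_3 x S_3) : C_2 (6T13, order 72), PGL(2,5) (6T14, order 120), S_6 (6T16, order 720). By Dedekind's theorem, for a prime p not dividing disc(f) the degrees of the irreducible factors of f mod p form the cycle type of an element of G. Factoring f modulo the 33 such primes p <= 149 (skipping 2, 3, which divide the discriminant), each new pattern first appears at: mod 5: f = (x^3 + 3x^2 + x + 2)(x^3 + 4x^2 + 3), pattern 3+3; mod 7: f = (x^6 + 5x^5 + 6x^4 + x^3 + x^2 + 4x + 6), pattern 6; mod 17: f = (x + 6)(x + 15)(x^2 + 4x + 1)(x^2 + 4x + 11), pattern 2+2+1+1; mod 19: f = (x + 7)(x + 9)(x + 14)(x + 16)(x^2 + 4x + 9), pattern 2+1+1+1+1; mod 71: f = (x^2 + 4x + 7)(x^2 + 4x + 22)(x^2 + 4x + 42), pattern 2+2+2. No other pattern occurs in this range, so the set of observed cycle types is {3+3, 6, 2+2+1+1, 2+1+1+1+1, 2+2+2}. The candidates containing elements of all these cycle types are A_4 x C_2 (6T6) of order 24, S_4 x C_2 (6T11) of order 48, (S_3 x S_3) : C_2 (6T13) of order 72, S_6 (6T16) of order 720; the others are excluded. The observed types are precisely the cycle types that occur in A_4 x C_2 (6T6) (apart from the identity). Each of the other remaining candidates has further cycle types, and by the Chebotarev density theorem the matching factorization patterns would occur for a proportion of primes equal to their share of the group: S_4 x C_2 (6T11) additionally contains elements of type 4+2, 4+1+1 (12 of its 48 elements, about 25% of primes); (S_3 x S_3) : C_2 (6T13) additionally contains elements of type 4+2, 3+2+1, 3+1+1+1 (34 of its 72 elements, about 47% of primes); S_6 (6T16) additionally contains elements of type 5+1, 4+2, 4+1+1, 3+2+1, 3+1+1+1 (484 of its 720 elements, about 67% of primes). None of the 33 primes tested shows any such pattern (for each of these groups the chance of that is below 10^-4), which rules them out. Hence G = A_4 x C_2 (6T6), of order 24.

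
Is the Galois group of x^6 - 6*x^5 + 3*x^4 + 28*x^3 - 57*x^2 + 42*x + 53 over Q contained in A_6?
The polynomial is irreducible of degree 6 over Q. Its discriminant is -450868486864896, which is not a perfect square. A Galois group lies in the alternating group exactly when the discriminant is a square in Q, so the Galois group (A_4 x C_2) is not contained in A_6.

No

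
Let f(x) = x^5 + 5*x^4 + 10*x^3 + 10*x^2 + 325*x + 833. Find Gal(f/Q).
The polynomial f is an irreducible quintic over Q, so G = Gal(f/Q) is a transitive subgroup of S_5: one of C_5 (5T1, order 5), D_5 (5T2, order 10), F_20 (5T3, order 20), A_5 (5T4, order 60) or S_5 (5T5, order 120). The discriminant of f is 1073741824000000 = 32768000^2, a perfect square, so G is contained in A_5. The transitive groups of degree 5 contained in A_5 are: C_5 (5T1, order 5), D_5 (5T2, order 10), A_5 (5T4, order 60). By Dedekind's theorem, for a prime p not dividing disc(f) the degrees of the irreducible factors of f mod p form the cycle type of an element of G. Factoring f modulo the 2 such primes p <= 7 (skipping 2, 5, which divide the discriminant), each new pattern first appears at: mod 3: f = (x^5 + 2x^4 + x^3 + x^2 + x + 2), pattern 5; mod 7: f = (x)(x + 5)(x^3 + 3x + 2), pattern 3+1+1. No other pattern occurs in this range, so the set of observed cycle types is {5, 3+1+1}. Among the candidates above, the only group containing elements of all these cycle types is A_5 (5T4) — each of C_5 (5T1), D_5 (5T2) lacks at least one of them. Hence G = A_5 (5T4), of order 60.

A_5 (order 60)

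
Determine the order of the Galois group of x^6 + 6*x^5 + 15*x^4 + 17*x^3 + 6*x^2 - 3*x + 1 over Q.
The degree of the splitting field over Q equals the order of the Galois group, so first determine the group. The polynomial f is an irreducible sextic over Q, so G = Gal(f/Q) is one of the 16 transitive subgroups 6T1, ..., 6T16 of S_6. The discriminant of f is -177147, which is not a perfect square, so G is not contained in A_6. The transitive groups of degree 6 not contained in A_6 are: C_6 (6T1, order 6), S_3 (6T2, order 6), D_6 (6T3, order 12), C_3 x S_3 (6T5, order 18), A_4 x C_2 (6T6, order 24), S_4 (6T8, order 24), S_3 x S_3 (6T9, order 36), S_4 x C_2 (6T11, order 48), (S_3 x S_3) : C_2 (6T13, order 72), PGL(2,5) (6T14, order 120), S_6 (6T16, order 720). By Dedekind's theorem, for a prime p not dividing disc(f) the degrees of the irreducible factors of f mod p form the cycle type of an element of G. Factoring f modulo the 33 such primes p <= 139 (skipping 3, which divides the discriminant), each new pattern first appears at: mod 2: f = (x^6 + x^4 + x^3 + x + 1), pattern 6; mod 7: f = (x + 2)(x + 3)(x + 5)(x^3 + 3x^2 + 3x + 4), pattern 3+1+1+1; mod 17: f = (x^2 + 3x + 9)(x^2 + 6x + 12)(x^2 + 14x + 3), pattern 2+2+2; mod 19: f = (x^3 + 3x^2 + 3x + 7)(x^3 + 3x^2 + 3x + 11), pattern 3+3; mod 73: f = (x + 14)(x + 22)(x + 23)(x + 30)(x + 31)(x + 32), pattern 1+1+1+1+1+1. No other pattern occurs in this range, so the set of observed cycle types is {6, 3+1+1+1, 2+2+2, 3+3, 1+1+1+1+1+1}. The candidates containing elements of all these cycle types are C_3 x S_3 (6T5) of order 18, S_3 x S_3 (6T9) of order 36, (S_3 x S_3) : C_2 (6T13) of order 72, S_6 (6T16) of order 720; the others are excluded. The observed types are precisely the cycle types that occur in C_3 x S_3 (6T5). Each of the other remaining candidates has further cycle types, and by the Chebotarev density theorem the matching factorization patterns would occur for a proportion of primes equal to their share of the group: S_3 x S_3 (6T9) additionally contains elements of type 2+2+1+1 (9 of its 36 elements, about 25% of primes); (S_3 x S_3) : C_2 (6T13) additionally contains elements of type 4+2, 3+2+1, 2+2+1+1, 2+1+1+1+1 (45 of its 72 elements, about 62% of primes); S_6 (6T16) additionally contains elements of type 5+1, 4+2, 4+1+1, 3+2+1, 2+2+1+1, 2+1+1+1+1 (504 of its 720 elements, about 70% of primes). None of the 33 primes tested shows any such pattern (for each of these groups the chance of that is below 10^-4), which rules them out. Hence G = C_3 x S_3 (6T5), of order 18. The Galois group C_3 x S_3 (6T5) has order 18, so the splitting field has degree 18 over Q.

18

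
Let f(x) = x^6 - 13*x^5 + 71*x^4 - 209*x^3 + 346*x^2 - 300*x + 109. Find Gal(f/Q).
The polynomial f is an irreducible sextic over Q, so G = Gal(f/Q) is one of the 16 transitive subgroups 6T1, ..., 6T16 of S_6. The discriminant of f is 525625 = 725^2, a perfect square, so G is contained in A_6. The transitive groups of degree 6 contained in A_6 are: A_4 (6T4, order 12), S_4 (6T7, order 24), (C_3 x C_3) : C_4 (6T10, order 36), PSL(2,5) (6T12, order 60), A_6 (6T15, order 360). By Dedekind's theorem, for a prime p not dividing disc(f) the degrees of the irreducible factors of f mod p form the cycle type of an element of G. Factoring f modulo the 19 such primes p <= 73 (skipping 5, 29, which divide the discriminant), each new pattern first appears at: mod 2: f = (x^2 + x + 1)(x^4 + x + 1), pattern 4+2; mod 11: f = (x^3 + x^2 + 3x + 9)(x^3 + 8x^2 + 5x + 6), pattern 3+3; mod 19: f = (x + 5)(x + 6)(x^2 + 3x + 8)(x^2 + 11x + 17), pattern 2+2+1+1; mod 61: f = (x + 17)(x + 24)(x + 31)(x^3 + 37x^2 + 59x + 11), pattern 3+1+1+1. No other pattern occurs in this range, so the set of observed cycle types is {4+2, 3+3, 2+2+1+1, 3+1+1+1}. The candidates containing elements of all these cycle types are (C_3 x C_3) : C_4 (6T10) of order 36, A_6 (6T15) of order 360; the others are excluded. The observed types are precisely the cycle types that occur in (C_3 x C_3) : C_4 (6T10) (apart from the identity). Each of the other remaining candidates has further cycle types, and by the Chebotarev density theorem the matching factorization patterns would occur for a proportion of primes equal to their share of the group: A_6 (6T15) additionally contains elements of type 5+1 (144 of its 360 elements, about 40% of primes). None of the 19 primes tested shows any such pattern (for each of these groups the chance of that is below 10^-4), which rules them out. Hence G = (C_3 x C_3) : C_4 (6T10), of order 36.

6T10: (C_3 x C_3) : C_4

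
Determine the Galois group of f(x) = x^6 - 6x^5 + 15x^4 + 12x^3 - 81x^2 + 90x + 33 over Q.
D_6 (order 12)

The polynomial f is an irreducible sextic over Q, so G = Gal(f/Q) is one of the 16 transitive subgroups 6T1, ..., 6T16 of S_6. The discriminant of f is 1352605460594688, which is not a perfect square, so G is not contained in A_6. The transitive groups of degree 6 not contained in A_6 are: C_6 (6T1, order 6), S_3 (6T2, order 6), D_6 (6T3, order 12), C_3 x S_3 (6T5, order 18), A_4 x C_2 (6T6, order 24), S_4 (6T8, order 24), S_3 x S_3 (6T9, order 36), S_4 x C_2 (6T11, order 48), (S_3 x S_3) : C_2 (6T13, order 72), PGL(2,5) (6T14, order 120), S_6 (6T16, order 720). By Dedekind's theorem, for a prime p not dividing disc(f) the degrees of the irreducible factors of f mod p form the cycle type of an element of G. Factoring f modulo the 79 such primes p <= 419 (skipping 2, 3, which divide the discriminant), each new pattern first appears at: mod 5: f = (x^6 + 4x^5 + 2x^3 + 4x^2 + 3), pattern 6; mod 7: f = (x^2 + x + 6)(x^2 + 3x + 5)(x^2 + 4x + 6), pattern 2+2+2; mod 11: f = (x)(x + 3)(x^2 + 5x + 10)(x^2 + 8x + 3), pattern 2+2+1+1; mod 13: f = (x^3 + 10x^2 + 3x + 8)(x^3 + 10x^2 + 3x + 9), pattern 3+3; mod 97: f = (x + 35)(x + 46)(x + 53)(x + 61)(x + 92)(x + 95), pattern 1+1+1+1+1+1. No other pattern occurs in this range, so the set of observed cycle types is {6, 2+2+2, 2+2+1+1, 3+3, 1+1+1+1+1+1}. The candidates containing elements of all these cycle types are D_6 (6T3) of order 12, A_4 x C_2 (6T6) of order 24, S_3 x S_3 (6T9) of order 36, S_4 x C_2 (6T11) of order 48, (S_3 x S_3) : C_2 (6T13) of order 72, PGL(2,5) (6T14) of order 120, S_6 (6T16) of order 720; the others are excluded. The observed types are precisely the cycle types that occur in D_6 (6T3). Each of the other remaining candidates has further cycle types, and by the Chebotarev density theorem the matching factorization patterns would occur for a proportion of primes equal to their share of the group: A_4 x C_2 (6T6) additionally contains elements of type 2+1+1+1+1 (3 of its 24 elements, about 12% of primes); S_3 x S_3 (6T9) additionally contains elements of type 3+1+1+1 (4 of its 36 elements, about 11% of primes); S_4 x C_2 (6T11) additionally contains elements of type 4+2, 4+1+1, 2+1+1+1+1 (15 of its 48 elements, about 31% of primes); (S_3 x S_3) : C_2 (6T13) additionally contains elements of type 4+2, 3+2+1, 3+1+1+1, 2+1+1+1+1 (40 of its 72 elements, about 56% of primes); PGL(2,5) (6T14) additionally contains elements of type 5+1, 4+1+1 (54 of its 120 elements, about 45% of primes); S_6 (6T16) additionally contains elements of type 5+1, 4+2, 4+1+1, 3+2+1, 3+1+1+1, 2+1+1+1+1 (499 of its 720 elements, about 69% of primes). None of the 79 primes tested shows any such pattern (for each of these groups the chance of that is below 10^-4), which rules them out. Hence G = D_6 (6T3), of order 12.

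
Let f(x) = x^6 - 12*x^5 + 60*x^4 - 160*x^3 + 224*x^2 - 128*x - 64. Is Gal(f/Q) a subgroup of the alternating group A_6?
Yes

The polynomial is irreducible of degree 6 over Q. Its discriminant is 36352603193344 = 6029312^2, a perfect square. A Galois group lies in the alternating group exactly when the discriminant is a square in Q, so the Galois group (S_4) is contained in A_6.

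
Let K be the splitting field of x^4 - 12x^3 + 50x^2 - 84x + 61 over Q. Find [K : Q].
The degree of the splitting field over Q equals the order of the Galois group, so first determine the group. The polynomial is an irreducible quartic over Q and its discriminant is 589824 = 768^2, a perfect square, so the Galois group is contained in A_4. The resolvent cubic y^3 - 50*y^2 + 764*y - 3640 splits completely over Q, which gives the Klein four-group V_4. The Galois group V_4 (4T2) has order 4, so the splitting field has degree 4 over Q.

4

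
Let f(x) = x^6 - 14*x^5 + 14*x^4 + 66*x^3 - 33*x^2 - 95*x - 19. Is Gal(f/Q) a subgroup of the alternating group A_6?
The polynomial is irreducible of degree 6 over Q. Its discriminant is 1770264843169 = 1330513^2, a perfect square. A Galois group lies in the alternating group exactly when the discriminant is a square in Q, so the Galois group (PSL(2,5)) is contained in A_6.

Yes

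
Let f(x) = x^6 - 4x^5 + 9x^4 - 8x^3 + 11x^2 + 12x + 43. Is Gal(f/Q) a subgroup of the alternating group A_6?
No

The polynomial is irreducible of degree 6 over Q. Its discriminant is -18046378835968, which is not a perfect square. A Galois group lies in the alternating group exactly when the discriminant is a square in Q, so the Galois group (C_6) is not contained in A_6.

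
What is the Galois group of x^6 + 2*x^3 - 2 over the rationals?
S_3 x S_3 (order 36)

The polynomial f is an irreducible sextic over Q, so G = Gal(f/Q) is one of the 16 transitive subgroups 6T1, ..., 6T16 of S_6. The discriminant of f is 5038848, which is not a perfect square, so G is not contained in A_6. The transitive groups of degree 6 not contained in A_6 are: C_6 (6T1, order 6), S_3 (6T2, order 6), D_6 (6T3, order 12), C_3 x S_3 (6T5, order 18), A_4 x C_2 (6T6, order 24), S_4 (6T8, order 24), S_3 x S_3 (6T9, order 36), S_4 x C_2 (6T11, order 48), (S_3 x S_3) : C_2 (6T13, order 72), PGL(2,5) (6T14, order 120), S_6 (6T16, order 720). By Dedekind's theorem, for a prime p not dividing disc(f) the degrees of the irreducible factors of f mod p form the cycle type of an element of G. Factoring f modulo the 23 such primes p <= 97 (skipping 2, 3, which divide the discriminant), each new pattern first appears at: mod 5: f = (x^6 + 2x^3 + 3), pattern 6; mod 11: f = (x + 6)(x + 8)(x^2 + 3x + 9)(x^2 + 5x + 3), pattern 2+2+1+1; mod 13: f = (x + 7)(x + 8)(x + 11)(x^3 + 10), pattern 3+1+1+1; mod 31: f = (x^2 + 17x + 27)(x^2 + 22x + 11)(x^2 + 23x + 24), pattern 2+2+2; mod 97: f = (x^3 + 11)(x^3 + 88), pattern 3+3. No other pattern occurs in this range, so the set of observed cycle types is {6, 2+2+1+1, 3+1+1+1, 2+2+2, 3+3}. The candidates containing elements of all these cycle types are S_3 x S_3 (6T9) of order 36, (S_3 x S_3) : C_2 (6T13) of order 72, S_6 (6T16) of order 720; the others are excluded. The observed types are precisely the cycle types that occur in S_3 x S_3 (6T9) (apart from the identity). Each of the other remaining candidates has further cycle types, and by the Chebotarev density theorem the matching factorization patterns would occur for a proportion of primes equal to their share of the group: (S_3 x S_3) : C_2 (6T13) additionally contains elements of type 4+2, 3+2+1, 2+1+1+1+1 (36 of its 72 elements, about 50% of primes); S_6 (6T16) additionally contains elements of type 5+1, 4+2, 4+1+1, 3+2+1, 2+1+1+1+1 (459 of its 720 elements, about 64% of primes). None of the 23 primes tested shows any such pattern (for each of these groups the chance of that is below 10^-4), which rules them out. Hence G = S_3 x S_3 (6T9), of order 36.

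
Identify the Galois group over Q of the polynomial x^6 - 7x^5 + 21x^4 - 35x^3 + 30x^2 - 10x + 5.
The polynomial f is an irreducible sextic over Q, so G = Gal(f/Q) is one of the 16 transitive subgroups 6T1, ..., 6T16 of S_6. The discriminant of f is 525625 = 725^2, a perfect square, so G is contained in A_6. The transitive groups of degree 6 contained in A_6 are: A_4 (6T4, order 12), S_4 (6T7, order 24), (C_3 x C_3) : C_4 (6T10, order 36), PSL(2,5) (6T12, order 60), A_6 (6T15, order 360). By Dedekind's theorem, for a prime p not dividing disc(f) the degrees of the irreducible factors of f mod p form the cycle type of an element of G. Factoring f modulo the 19 such primes p <= 73 (skipping 5, 29, which divide the discriminant), each new pattern first appears at: mod 2: f = (x^2 + x + 1)(x^4 + x + 1), pattern 4+2; mod 11: f = (x^3 + 2x + 9)(x^3 + 4x^2 + 8x + 3), pattern 3+3; mod 19: f = (x + 6)(x + 7)(x^2 + 5x + 12)(x^2 + 13x + 10), pattern 2+2+1+1; mod 61: f = (x + 18)(x + 25)(x + 32)(x^3 + 40x^2 + 14x + 47), pattern 3+1+1+1. No other pattern occurs in this range, so the set of observed cycle types is {4+2, 3+3, 2+2+1+1, 3+1+1+1}. The candidates containing elements of all these cycle types are (C_3 x C_3) : C_4 (6T10) of order 36, A_6 (6T15) of order 360; the others are excluded. The observed types are precisely the cycle types that occur in (C_3 x C_3) : C_4 (6T10) (apart from the identity). Each of the other remaining candidates has further cycle types, and by the Chebotarev density theorem the matching factorization patterns would occur for a proportion of primes equal to their share of the group: A_6 (6T15) additionally contains elements of type 5+1 (144 of its 360 elements, about 40% of primes). None of the 19 primes tested shows any such pattern (for each of these groups the chance of that is below 10^-4), which rules them out. Hence G = (C_3 x C_3) : C_4 (6T10), of order 36.

(C_3 x C_3) : C_4 (also written G36+)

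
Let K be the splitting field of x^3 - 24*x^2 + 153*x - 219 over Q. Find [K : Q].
The degree of the splitting field over Q equals the order of the Galois group, so first determine the group. The polynomial is an irreducible cubic over Q and its discriminant is 227529 = 477^2, a perfect square. For an irreducible cubic, a square discriminant forces the Galois group to be A_3, the cyclic group of order 3. The Galois group C_3 (3T1) has order 3, so the splitting field has degree 3 over Q.

3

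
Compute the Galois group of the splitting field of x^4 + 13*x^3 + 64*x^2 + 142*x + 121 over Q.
The polynomial is an irreducible quartic over Q and its discriminant is 125, which is not a perfect square, so the Galois group is not contained in A_4. The resolvent cubic y^3 - 64*y^2 + 1362*y - 9637 has exactly one rational root, so the Galois group is C_4 or D_4. The quartic becomes reducible over Q(sqrt(disc)), so the group is C_4.

4T1: C_4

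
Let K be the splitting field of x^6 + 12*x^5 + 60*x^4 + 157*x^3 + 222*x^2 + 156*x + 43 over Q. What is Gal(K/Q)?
The polynomial f is an irreducible sextic over Q, so G = Gal(f/Q) is one of the 16 transitive subgroups 6T1, ..., 6T16 of S_6. The discriminant of f is -177147, which is not a perfect square, so G is not contained in A_6. The transitive groups of degree 6 not contained in A_6 are: C_6 (6T1, order 6), S_3 (6T2, order 6), D_6 (6T3, order 12), C_3 x S_3 (6T5, order 18), A_4 x C_2 (6T6, order 24), S_4 (6T8, order 24), S_3 x S_3 (6T9, order 36), S_4 x C_2 (6T11, order 48), (S_3 x S_3) : C_2 (6T13, order 72), PGL(2,5) (6T14, order 120), S_6 (6T16, order 720). By Dedekind's theorem, for a prime p not dividing disc(f) the degrees of the irreducible factors of f mod p form the cycle type of an element of G. Factoring f modulo the 33 such primes p <= 139 (skipping 3, which divides the discriminant), each new pattern first appears at: mod 2: f = (x^6 + x^3 + 1), pattern 6; mod 7: f = (x + 3)(x + 4)(x + 6)(x^3 + 6x^2 + 5x + 4), pattern 3+1+1+1; mod 17: f = (x^2 + 5x + 13)(x^2 + 8x + 2)(x^2 + 16x + 1), pattern 2+2+2; mod 19: f = (x^3 + 6x^2 + 12x + 14)(x^3 + 6x^2 + 12x + 18), pattern 3+3; mod 73: f = (x + 15)(x + 23)(x + 24)(x + 31)(x + 32)(x + 33), pattern 1+1+1+1+1+1. No other pattern occurs in this range, so the set of observed cycle types is {6, 3+1+1+1, 2+2+2, 3+3, 1+1+1+1+1+1}. The candidates containing elements of all these cycle types are C_3 x S_3 (6T5) of order 18, S_3 x S_3 (6T9) of order 36, (S_3 x S_3) : C_2 (6T13) of order 72, S_6 (6T16) of order 720; the others are excluded. The observed types are precisely the cycle types that occur in C_3 x S_3 (6T5). Each of the other remaining candidates has further cycle types, and by the Chebotarev density theorem the matching factorization patterns would occur for a proportion of primes equal to their share of the group: S_3 x S_3 (6T9) additionally contains elements of type 2+2+1+1 (9 of its 36 elements, about 25% of primes); (S_3 x S_3) : C_2 (6T13) additionally contains elements of type 4+2, 3+2+1, 2+2+1+1, 2+1+1+1+1 (45 of its 72 elements, about 62% of primes); S_6 (6T16) additionally contains elements of type 5+1, 4+2, 4+1+1, 3+2+1, 2+2+1+1, 2+1+1+1+1 (504 of its 720 elements, about 70% of primes). None of the 33 primes tested shows any such pattern (for each of these groups the chance of that is below 10^-4), which rules them out. Hence G = C_3 x S_3 (6T5), of order 18.

C_3 x S_3 (order 18)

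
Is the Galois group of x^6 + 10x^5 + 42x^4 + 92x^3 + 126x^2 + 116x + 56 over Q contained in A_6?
The polynomial is irreducible of degree 6 over Q. Its discriminant is -95929008128, which is not a perfect square. A Galois group lies in the alternating group exactly when the discriminant is a square in Q, so the Galois group (S_4 x C_2) is not contained in A_6.

No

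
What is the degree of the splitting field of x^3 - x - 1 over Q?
The degree of the splitting field over Q equals the order of the Galois group, so first determine the group. The polynomial is an irreducible cubic over Q and its discriminant is -23, which is not a perfect square. For an irreducible cubic, a non-square discriminant gives Galois group S_3. The Galois group S_3 (3T2) has order 6, so the splitting field has degree 6 over Q.

6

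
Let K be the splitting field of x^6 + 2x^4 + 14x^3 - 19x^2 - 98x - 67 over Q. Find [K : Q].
24

The degree of the splitting field over Q equals the order of the Galois group, so first determine the group. The polynomial f is an irreducible sextic over Q, so G = Gal(f/Q) is one of the 16 transitive subgroups 6T1, ..., 6T16 of S_6. The discriminant of f is 94085654450176 = 9699776^2, a perfect square, so G is contained in A_6. The transitive groups of degree 6 contained in A_6 are: A_4 (6T4, order 12), S_4 (6T7, order 24), (C_3 x C_3) : C_4 (6T10, order 36), PSL(2,5) (6T12, order 60), A_6 (6T15, order 360). By Dedekind's theorem, for a prime p not dividing disc(f) the degrees of the irreducible factors of f mod p form the cycle type of an element of G. Factoring f modulo the 79 such primes p <= 419 (skipping 2, 31, which divide the discriminant), each new pattern first appears at: mod 3: f = (x^2 + 2x + 2)(x^4 + x^3 + x^2 + x + 1), pattern 4+2; mod 5: f = (x^3 + 2x^2 + x + 4)(x^3 + 3x^2 + 2), pattern 3+3; mod 11: f = (x + 7)(x + 8)(x^2 + x + 1)(x^2 + 6x + 10), pattern 2+2+1+1; mod 67: f = (x)(x + 35)(x + 52)(x + 58)(x + 59)(x + 64), pattern 1+1+1+1+1+1. No other pattern occurs in this range, so the set of observed cycle types is {4+2, 3+3, 2+2+1+1, 1+1+1+1+1+1}. The candidates containing elements of all these cycle types are S_4 (6T7) of order 24, (C_3 x C_3) : C_4 (6T10) of order 36, A_6 (6T15) of order 360; the others are excluded. The observed types are precisely the cycle types that occur in S_4 (6T7). Each of the other remaining candidates has further cycle types, and by the Chebotarev density theorem the matching factorization patterns would occur for a proportion of primes equal to their share of the group: (C_3 x C_3) : C_4 (6T10) additionally contains elements of type 3+1+1+1 (4 of its 36 elements, about 11% of primes); A_6 (6T15) additionally contains elements of type 5+1, 3+1+1+1 (184 of its 360 elements, about 51% of primes). None of the 79 primes tested shows any such pattern (for each of these groups the chance of that is below 10^-4), which rules them out. Hence G = S_4 (6T7), of order 24. The Galois group S_4 (6T7) has order 24, so the splitting field has degree 24 over Q.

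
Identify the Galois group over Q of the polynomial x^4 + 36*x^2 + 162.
The polynomial is an irreducible quartic over Q and its discriminant is 1088391168, which is not a perfect square, so the Galois group is not contained in A_4. The resolvent cubic y^3 - 36*y^2 - 648*y + 23328 has exactly one rational root, so the Galois group is C_4 or D_4. The quartic becomes reducible over Q(sqrt(disc)), so the group is C_4.

4T1: C_4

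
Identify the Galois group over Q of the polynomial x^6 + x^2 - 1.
The polynomial f is an irreducible sextic over Q, so G = Gal(f/Q) is one of the 16 transitive subgroups 6T1, ..., 6T16 of S_6. The discriminant of f is 61504 = 248^2, a perfect square, so G is contained in A_6. The transitive groups of degree 6 contained in A_6 are: A_4 (6T4, order 12), S_4 (6T7, order 24), (C_3 x C_3) : C_4 (6T10, order 36), PSL(2,5) (6T12, order 60), A_6 (6T15, order 360). By Dedekind's theorem, for a prime p not dividing disc(f) the degrees of the irreducible factors of f mod p form the cycle type of an element of G. Factoring f modulo the 79 such primes p <= 419 (skipping 2, 31, which divide the discriminant), each new pattern first appears at: mod 3: f = (x^2 + 1)(x^4 + 2x^2 + 2), pattern 4+2; mod 5: f = (x^3 + x^2 + 3x + 4)(x^3 + 4x^2 + 3x + 1), pattern 3+3; mod 11: f = (x + 3)(x + 8)(x^2 + 4x + 7)(x^2 + 7x + 7), pattern 2+2+1+1; mod 67: f = (x + 2)(x + 3)(x + 11)(x + 56)(x + 64)(x + 65), pattern 1+1+1+1+1+1. No other pattern occurs in this range, so the set of observed cycle types is {4+2, 3+3, 2+2+1+1, 1+1+1+1+1+1}. The candidates containing elements of all these cycle types are S_4 (6T7) of order 24, (C_3 x C_3) : C_4 (6T10) of order 36, A_6 (6T15) of order 360; the others are excluded. The observed types are precisely the cycle types that occur in S_4 (6T7). Each of the other remaining candidates has further cycle types, and by the Chebotarev density theorem the matching factorization patterns would occur for a proportion of primes equal to their share of the group: (C_3 x C_3) : C_4 (6T10) additionally contains elements of type 3+1+1+1 (4 of its 36 elements, about 11% of primes); A_6 (6T15) additionally contains elements of type 5+1, 3+1+1+1 (184 of its 360 elements, about 51% of primes). None of the 79 primes tested shows any such pattern (for each of these groups the chance of that is below 10^-4), which rules them out. Hence G = S_4 (6T7), of order 24.

S_4 (order 24)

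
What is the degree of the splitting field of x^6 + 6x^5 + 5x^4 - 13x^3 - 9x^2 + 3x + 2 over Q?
60

The degree of the splitting field over Q equals the order of the Galois group, so first determine the group. The polynomial f is an irreducible sextic over Q, so G = Gal(f/Q) is one of the 16 transitive subgroups 6T1, ..., 6T16 of S_6. The discriminant of f is 30991489 = 5567^2, a perfect square, so G is contained in A_6. The transitive groups of degree 6 contained in A_6 are: A_4 (6T4, order 12), S_4 (6T7, order 24), (C_3 x C_3) : C_4 (6T10, order 36), PSL(2,5) (6T12, order 60), A_6 (6T15, order 360). By Dedekind's theorem, for a prime p not dividing disc(f) the degrees of the irreducible factors of f mod p form the cycle type of an element of G. Factoring f modulo the 21 such primes p <= 79 (skipping 19, which divides the discriminant), each new pattern first appears at: mod 2: f = (x)(x^5 + x^3 + x^2 + x + 1), pattern 5+1; mod 7: f = (x^3 + x^2 + 3x + 1)(x^3 + 5x^2 + 4x + 2), pattern 3+3; mod 61: f = (x + 3)(x + 25)(x^2 + 48x + 25)(x^2 + 52x + 38), pattern 2+2+1+1. No other pattern occurs in this range, so the set of observed cycle types is {5+1, 3+3, 2+2+1+1}. The candidates containing elements of all these cycle types are PSL(2,5) (6T12) of order 60, A_6 (6T15) of order 360; the others are excluded. The observed types are precisely the cycle types that occur in PSL(2,5) (6T12) (apart from the identity). Each of the other remaining candidates has further cycle types, and by the Chebotarev density theorem the matching factorization patterns would occur for a proportion of primes equal to their share of the group: A_6 (6T15) additionally contains elements of type 4+2, 3+1+1+1 (130 of its 360 elements, about 36% of primes). None of the 21 primes tested shows any such pattern (for each of these groups the chance of that is below 10^-4), which rules them out. Hence G = PSL(2,5) (6T12), of order 60. The Galois group PSL(2,5) (6T12) has order 60, so the splitting field has degree 60 over Q.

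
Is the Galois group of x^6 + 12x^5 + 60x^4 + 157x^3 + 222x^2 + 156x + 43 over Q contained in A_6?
The polynomial is irreducible of degree 6 over Q. Its discriminant is -177147, which is not a perfect square. A Galois group lies in the alternating group exactly when the discriminant is a square in Q, so the Galois group (C_3 x S_3) is not contained in A_6.

No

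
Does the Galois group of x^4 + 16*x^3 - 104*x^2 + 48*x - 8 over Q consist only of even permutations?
The polynomial is irreducible of degree 4 over Q. Its discriminant is -4602265600, which is not a perfect square. A Galois group lies in the alternating group exactly when the discriminant is a square in Q, so the Galois group (D_4) is not contained in A_4.

No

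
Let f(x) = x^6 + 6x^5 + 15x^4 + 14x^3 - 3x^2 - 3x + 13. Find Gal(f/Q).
(S_3 x S_3) : C_2 (also written G72)

The polynomial f is an irreducible sextic over Q, so G = Gal(f/Q) is one of the 16 transitive subgroups 6T1, ..., 6T16 of S_6. The discriminant of f is -6604217307, which is not a perfect square, so G is not contained in A_6. The transitive groups of degree 6 not contained in A_6 are: C_6 (6T1, order 6), S_3 (6T2, order 6), D_6 (6T3, order 12), C_3 x S_3 (6T5, order 18), A_4 x C_2 (6T6, order 24), S_4 (6T8, order 24), S_3 x S_3 (6T9, order 36), S_4 x C_2 (6T11, order 48), (S_3 x S_3) : C_2 (6T13, order 72), PGL(2,5) (6T14, order 120), S_6 (6T16, order 720). By Dedekind's theorem, for a prime p not dividing disc(f) the degrees of the irreducible factors of f mod p form the cycle type of an element of G. Factoring f modulo the 28 such primes p <= 127 (skipping 3, 17, 43, which divide the discriminant), each new pattern first appears at: mod 2: f = (x^6 + x^4 + x^2 + x + 1), pattern 6; mod 7: f = (x + 2)(x^2 + 6x + 6)(x^3 + 5x^2 + 6x + 4), pattern 3+2+1; mod 11: f = (x^2 + 2x + 5)(x^4 + 4x^3 + 2x^2 + x + 7), pattern 4+2; mod 13: f = (x)(x + 10)(x^2 + 10x + 5)(x^2 + 12x + 8), pattern 2+2+1+1; mod 61: f = (x + 5)(x + 15)(x + 17)(x + 40)(x^2 + 51x + 49), pattern 2+1+1+1+1; mod 97: f = (x + 4)(x + 48)(x + 74)(x^3 + 74x^2 + 37x + 53), pattern 3+1+1+1; mod 113: f = (x^2 + 9x + 72)(x^2 + 111x + 97)(x^2 + 112x + 97), pattern 2+2+2; mod 127: f = (x^3 + 42x^2 + 21x + 50)(x^3 + 91x^2 + 109x + 79), pattern 3+3. No other pattern occurs in this range, so the set of observed cycle types is {6, 3+2+1, 4+2, 2+2+1+1, 2+1+1+1+1, 3+1+1+1, 2+2+2, 3+3}. The candidates containing elements of all these cycle types are (S_3 x S_3) : C_2 (6T13) of order 72, S_6 (6T16) of order 720; the others are excluded. The observed types are precisely the cycle types that occur in (S_3 x S_3) : C_2 (6T13) (apart from the identity). Each of the other remaining candidates has further cycle types, and by the Chebotarev density theorem the matching factorization patterns would occur for a proportion of primes equal to their share of the group: S_6 (6T16) additionally contains elements of type 5+1, 4+1+1 (234 of its 720 elements, about 32% of primes). None of the 28 primes tested shows any such pattern (for each of these groups the chance of that is below 10^-4), which rules them out. Hence G = (S_3 x S_3) : C_2 (6T13), of order 72.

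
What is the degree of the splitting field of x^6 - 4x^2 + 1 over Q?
The degree of the splitting field over Q equals the order of the Galois group, so first determine the group. The polynomial f is an irreducible sextic over Q, so G = Gal(f/Q) is one of the 16 transitive subgroups 6T1, ..., 6T16 of S_6. The discriminant of f is -3356224, which is not a perfect square, so G is not contained in A_6. The transitive groups of degree 6 not contained in A_6 are: C_6 (6T1, order 6), S_3 (6T2, order 6), D_6 (6T3, order 12), C_3 x S_3 (6T5, order 18), A_4 x C_2 (6T6, order 24), S_4 (6T8, order 24), S_3 x S_3 (6T9, order 36), S_4 x C_2 (6T11, order 48), (S_3 x S_3) : C_2 (6T13, order 72), PGL(2,5) (6T14, order 120), S_6 (6T16, order 720). By Dedekind's theorem, for a prime p not dividing disc(f) the degrees of the irreducible factors of f mod p form the cycle type of an element of G. Factoring f modulo the 67 such primes p <= 347 (skipping 2, 229, which divide the discriminant), each new pattern first appears at: mod 3: f = (x^6 + 2x^2 + 1), pattern 6; mod 5: f = (x^3 + 2x^2 + 2x + 2)(x^3 + 3x^2 + 2x + 3), pattern 3+3; mod 7: f = (x + 2)(x + 5)(x^4 + 4x^2 + 5), pattern 4+1+1; mod 13: f = (x^2 + 5)(x^4 + 8x^2 + 8), pattern 4+2; mod 23: f = (x^2 + 12)(x^2 + 5x + 18)(x^2 + 18x + 18), pattern 2+2+2; mod 29: f = (x + 10)(x + 19)(x^2 + x + 7)(x^2 + 28x + 7), pattern 2+2+1+1; mod 193: f = (x + 6)(x + 44)(x + 94)(x + 99)(x + 149)(x + 187), pattern 1+1+1+1+1+1; mod 347: f = (x + 3)(x + 151)(x + 196)(x + 344)(x^2 + 255), pattern 2+1+1+1+1. No other pattern occurs in this range, so the set of observed cycle types is {6, 3+3, 4+1+1, 4+2, 2+2+2, 2+2+1+1, 1+1+1+1+1+1, 2+1+1+1+1}. The candidates containing elements of all these cycle types are S_4 x C_2 (6T11) of order 48, S_6 (6T16) of order 720; the others are excluded. The observed types are precisely the cycle types that occur in S_4 x C_2 (6T11). Each of the other remaining candidates has further cycle types, and by the Chebotarev density theorem the matching factorization patterns would occur for a proportion of primes equal to their share of the group: S_6 (6T16) additionally contains elements of type 5+1, 3+2+1, 3+1+1+1 (304 of its 720 elements, about 42% of primes). None of the 67 primes tested shows any such pattern (for each of these groups the chance of that is below 10^-4), which rules them out. Hence G = S_4 x C_2 (6T11), of order 48. The Galois group S_4 x C_2 (6T11) has order 48, so the splitting field has degree 48 over Q.

48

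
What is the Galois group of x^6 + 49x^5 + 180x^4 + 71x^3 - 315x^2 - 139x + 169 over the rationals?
PSL(2,5) (order 60)

The polynomial f is an irreducible sextic over Q, so G = Gal(f/Q) is one of the 16 transitive subgroups 6T1, ..., 6T16 of S_6. The discriminant of f is 8777262026083849 = 93687043^2, a perfect square, so G is contained in A_6. The transitive groups of degree 6 contained in A_6 are: A_4 (6T4, order 12), S_4 (6T7, order 24), (C_3 x C_3) : C_4 (6T10, order 36), PSL(2,5) (6T12, order 60), A_6 (6T15, order 360). By Dedekind's theorem, for a prime p not dividing disc(f) the degrees of the irreducible factors of f mod p form the cycle type of an element of G. Factoring f modulo the 21 such primes p <= 79 (skipping 19, which divides the discriminant), each new pattern first appears at: mod 2: f = (x + 1)(x^5 + x^2 + 1), pattern 5+1; mod 7: f = (x^3 + 3)(x^3 + 5x + 5), pattern 3+3; mod 61: f = (x + 10)(x + 42)(x^2 + 16x + 58)(x^2 + 42x + 40), pattern 2+2+1+1. No other pattern occurs in this range, so the set of observed cycle types is {5+1, 3+3, 2+2+1+1}. The candidates containing elements of all these cycle types are PSL(2,5) (6T12) of order 60, A_6 (6T15) of order 360; the others are excluded. The observed types are precisely the cycle types that occur in PSL(2,5) (6T12) (apart from the identity). Each of the other remaining candidates has further cycle types, and by the Chebotarev density theorem the matching factorization patterns would occur for a proportion of primes equal to their share of the group: A_6 (6T15) additionally contains elements of type 4+2, 3+1+1+1 (130 of its 360 elements, about 36% of primes). None of the 21 primes tested shows any such pattern (for each of these groups the chance of that is below 10^-4), which rules them out. Hence G = PSL(2,5) (6T12), of order 60.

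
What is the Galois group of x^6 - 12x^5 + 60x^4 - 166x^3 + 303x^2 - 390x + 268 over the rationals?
S_3

The polynomial f is an irreducible sextic over Q, so G = Gal(f/Q) is one of the 16 transitive subgroups 6T1, ..., 6T16 of S_6. The discriminant of f is -1160950579200, which is not a perfect square, so G is not contained in A_6. The transitive groups of degree 6 not contained in A_6 are: C_6 (6T1, order 6), S_3 (6T2, order 6), D_6 (6T3, order 12), C_3 x S_3 (6T5, order 18), A_4 x C_2 (6T6, order 24), S_4 (6T8, order 24), S_3 x S_3 (6T9, order 36), S_4 x C_2 (6T11, order 48), (S_3 x S_3) : C_2 (6T13, order 72), PGL(2,5) (6T14, order 120), S_6 (6T16, order 720). By Dedekind's theorem, for a prime p not dividing disc(f) the degrees of the irreducible factors of f mod p form the cycle type of an element of G. Factoring f modulo the 23 such primes p <= 101 (skipping 2, 3, 5, which divide the discriminant), each new pattern first appears at: mod 7: f = (x^3 + x^2 + 4x + 3)(x^3 + x^2 + 6x + 3), pattern 3+3; mod 11: f = (x^2 + 9)(x^2 + x + 4)(x^2 + 9x + 5), pattern 2+2+2; mod 61: f = (x + 4)(x + 10)(x + 12)(x + 16)(x + 33)(x + 35), pattern 1+1+1+1+1+1. No other pattern occurs in this range, so the set of observed cycle types is {3+3, 2+2+2, 1+1+1+1+1+1}. The candidates containing elements of all these cycle types are C_6 (6T1) of order 6, S_3 (6T2) of order 6, D_6 (6T3) of order 12, C_3 x S_3 (6T5) of order 18, A_4 x C_2 (6T6) of order 24, S_4 (6T8) of order 24, S_3 x S_3 (6T9) of order 36, S_4 x C_2 (6T11) of order 48, (S_3 x S_3) : C_2 (6T13) of order 72, PGL(2,5) (6T14) of order 120, S_6 (6T16) of order 720; the others are excluded. The observed types are precisely the cycle types that occur in S_3 (6T2). Each of the other remaining candidates has further cycle types, and by the Chebotarev density theorem the matching factorization patterns would occur for a proportion of primes equal to their share of the group: C_6 (6T1) additionally contains elements of type 6 (2 of its 6 elements, about 33% of primes); D_6 (6T3) additionally contains elements of type 6, 2+2+1+1 (5 of its 12 elements, about 42% of primes); C_3 x S_3 (6T5) additionally contains elements of type 6, 3+1+1+1 (10 of its 18 elements, about 56% of primes); A_4 x C_2 (6T6) additionally contains elements of type 6, 2+2+1+1, 2+1+1+1+1 (14 of its 24 elements, about 58% of primes); S_4 (6T8) additionally contains elements of type 4+1+1, 2+2+1+1 (9 of its 24 elements, about 38% of primes); S_3 x S_3 (6T9) additionally contains elements of type 6, 3+1+1+1, 2+2+1+1 (25 of its 36 elements, about 69% of primes); S_4 x C_2 (6T11) additionally contains elements of type 6, 4+2, 4+1+1, 2+2+1+1, 2+1+1+1+1 (32 of its 48 elements, about 67% of primes); (S_3 x S_3) : C_2 (6T13) additionally contains elements of type 6, 4+2, 3+2+1, 3+1+1+1, 2+2+1+1, 2+1+1+1+1 (61 of its 72 elements, about 85% of primes); PGL(2,5) (6T14) additionally contains elements of type 6, 5+1, 4+1+1, 2+2+1+1 (89 of its 120 elements, about 74% of primes); S_6 (6T16) additionally contains elements of type 6, 5+1, 4+2, 4+1+1, 3+2+1, 3+1+1+1, 2+2+1+1, 2+1+1+1+1 (664 of its 720 elements, about 92% of primes). None of the 23 primes tested shows any such pattern (for each of these groups the chance of that is below 10^-4), which rules them out. Hence G = S_3 (6T2), of order 6.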